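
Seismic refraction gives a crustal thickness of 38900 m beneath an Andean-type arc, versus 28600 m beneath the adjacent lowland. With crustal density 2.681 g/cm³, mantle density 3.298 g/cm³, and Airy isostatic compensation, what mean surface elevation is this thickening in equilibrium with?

1930 m

Excess crust Δ = 38900 m − 28600 m = 10300 m, split between elevation h and root r with h + r = Δ.
Airy balance ρ_c h = (ρ_m − ρ_c) r gives r = h ρ_c/(ρ_m − ρ_c), so h (1 + ρ_c/(ρ_m − ρ_c)) = Δ, i.e. h = Δ (ρ_m − ρ_c)/ρ_m.
h = 10300 m × 0.617/3.298 = 1930 m.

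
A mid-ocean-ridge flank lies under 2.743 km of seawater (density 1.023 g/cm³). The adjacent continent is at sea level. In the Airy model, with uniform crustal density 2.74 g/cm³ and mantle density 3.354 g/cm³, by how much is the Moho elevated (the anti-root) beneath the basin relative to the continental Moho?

7.67 km

Balancing pressure at the compensation depth: replacing crust with seawater at the top is compensated by replacing crust with mantle at the base: d (ρ_c − ρ_w) = a (ρ_m − ρ_c).
a = d (ρ_c − ρ_w)/(ρ_m − ρ_c) = 2.743 km × 1.717/0.614 = 7.67 km.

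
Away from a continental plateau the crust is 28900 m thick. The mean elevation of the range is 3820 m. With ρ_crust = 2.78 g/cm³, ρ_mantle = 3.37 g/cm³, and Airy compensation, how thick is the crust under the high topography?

Root depth r = h ρ_c / (ρ_m − ρ_c) = 3820 m × 2.78 / 0.59 = 18000 m.
Total thickness = T + h + r = 28900 m + 3820 m + 18000 m = 50700 m.

50700 m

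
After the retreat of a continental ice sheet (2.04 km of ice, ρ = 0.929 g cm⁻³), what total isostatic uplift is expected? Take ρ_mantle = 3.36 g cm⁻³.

Removing the load lets mantle flow back in; uplift u satisfies ρ_ice t = ρ_m u.
u = t ρ_ice/ρ_m = 2.04 km × 0.929/3.36 = 0.564 km.

0.564 km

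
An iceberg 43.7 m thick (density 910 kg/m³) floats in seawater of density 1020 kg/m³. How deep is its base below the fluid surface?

39 m

Draft d = t ρ_obj/ρ_fluid = 43.7 m × 910/1020 = 39 m.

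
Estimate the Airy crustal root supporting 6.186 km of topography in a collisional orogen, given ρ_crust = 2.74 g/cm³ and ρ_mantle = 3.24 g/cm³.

By Archimedes' principle applied to the lithosphere: the weight of the topography is balanced by the buoyancy of the root, ρ_c h = (ρ_m − ρ_c) r.
r = h · ρ_c / (ρ_m − ρ_c) = 6.186 km × 2.74 / (3.24 − 2.74) = 33.9 km.

33.9 km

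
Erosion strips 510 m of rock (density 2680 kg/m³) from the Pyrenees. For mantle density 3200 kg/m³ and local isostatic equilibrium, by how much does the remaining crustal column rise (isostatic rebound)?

427 m

Unloading: uplift u = e ρ_c/ρ_m = 510 m × 2680/3200 = 427 m.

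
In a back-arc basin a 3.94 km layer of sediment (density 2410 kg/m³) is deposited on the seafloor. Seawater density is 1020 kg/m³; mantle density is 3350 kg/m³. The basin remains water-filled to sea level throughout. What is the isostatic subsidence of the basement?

Submarine loading: the sediment displaces seawater, and the subsidence is in turn flooded, so s (ρ_m − ρ_w) = t (ρ_sed − ρ_w).
s = 3.94 km × (2410 − 1020) / (3350 − 1020) = 2.35 km.

2.35 km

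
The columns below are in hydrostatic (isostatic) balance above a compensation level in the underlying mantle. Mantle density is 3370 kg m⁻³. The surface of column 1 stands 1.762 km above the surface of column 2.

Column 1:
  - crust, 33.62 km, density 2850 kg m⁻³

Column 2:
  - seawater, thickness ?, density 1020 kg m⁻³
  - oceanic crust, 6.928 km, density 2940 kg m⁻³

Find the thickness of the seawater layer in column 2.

3.64 km

Take the compensation level at the base of the deeper column (depth z_c below the surface of column 1) and equate Σ ρ_i t_i down to z_c; mantle fills any gap and the z_c terms cancel.
Column 1: 33.62×2850 + (z_c − 33.62)×3370
Column 2: 1.762×0 + x×1020 + 6.928×2940 + (z_c − 1.762 − 6.928 − x)×3370
The z_c×3370 term appears on both sides and cancels. Collect the known terms of each column as K = Σ(ρt)_known − 3370 × (depth of known layers): K_1 = 95817 − 3370×33.62 = −17482.4; K_2 = 20368.32 − 3370×(1.762 + 6.928) = −8916.98.
Balance: K_1 = K_2 − x×(3370 − 1020), so x = (K_2 − K_1)/(3370 − 1020) = 8565.42/2350 = 3.64 km.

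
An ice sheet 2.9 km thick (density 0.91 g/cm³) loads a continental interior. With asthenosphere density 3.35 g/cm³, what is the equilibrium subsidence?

0.788 km

Equating mass per unit area of the two columns: the ice load ρ_ice t is balanced by mantle displaced below, ρ_m s.
s = t ρ_ice / ρ_m = 2.9 km × 0.91/3.35 = 0.788 km.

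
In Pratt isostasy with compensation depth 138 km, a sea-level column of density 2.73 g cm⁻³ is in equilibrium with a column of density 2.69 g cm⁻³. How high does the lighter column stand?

ρ_ref D = ρ (D + h) → h = D (ρ_ref − ρ)/ρ.
h = 138 km × (2.73 − 2.69)/2.69 = 2.05 km.

2.05 km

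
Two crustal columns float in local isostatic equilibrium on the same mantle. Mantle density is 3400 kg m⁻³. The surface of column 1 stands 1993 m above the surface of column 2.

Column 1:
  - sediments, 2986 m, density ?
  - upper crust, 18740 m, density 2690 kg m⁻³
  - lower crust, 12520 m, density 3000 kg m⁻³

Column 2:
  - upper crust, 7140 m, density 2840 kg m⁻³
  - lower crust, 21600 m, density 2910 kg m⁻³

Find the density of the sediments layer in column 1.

2380 kg m⁻³

Take the compensation level at the base of the deeper column (depth z_c below the surface of column 1) and equate Σ ρ_i t_i down to z_c; mantle fills any gap and the z_c terms cancel.
Column 1: 2986×ρ + 18740×2690 + 12520×3000 + (z_c − 34246)×3400
Column 2: 1993×0 + 7140×2840 + 21600×2910 + (z_c − 1993 − 28740)×3400
The z_c×3400 term appears on both sides and cancels. Collect the known terms of each column as K = Σ(ρt)_known − 3400 × (depth of known layers): K_1 = 87970600 − 3400×34246 = −28465800; K_2 = 83133600 − 3400×(1993 + 28740) = −21358600.
Balance: K_1 + 2986×ρ = K_2, so ρ = (K_2 − K_1)/2986 = 7107200/2986 = 2380 kg m⁻³.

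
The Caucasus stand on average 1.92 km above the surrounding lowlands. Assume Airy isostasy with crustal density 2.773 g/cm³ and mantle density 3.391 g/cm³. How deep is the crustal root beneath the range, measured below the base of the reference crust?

8.62 km

Equating mass per unit area of the two columns: the weight of the topography is balanced by the buoyancy of the root, ρ_c h = (ρ_m − ρ_c) r.
r = h · ρ_c / (ρ_m − ρ_c) = 1.92 km × 2.773 / (3.391 − 2.773) = 8.62 km.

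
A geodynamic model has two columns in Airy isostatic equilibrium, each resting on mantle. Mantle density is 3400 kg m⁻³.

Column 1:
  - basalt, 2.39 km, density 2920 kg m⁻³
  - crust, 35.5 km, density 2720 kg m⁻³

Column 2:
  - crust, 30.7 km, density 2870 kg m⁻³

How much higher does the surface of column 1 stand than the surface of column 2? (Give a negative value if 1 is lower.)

2.65 km

For any compensation level in the mantle, the mantle terms cancel and isostasy reduces to e = (Σt_1 − Σt_2) − (Σ(ρt)_1 − Σ(ρt)_2) / ρ_m.
Σt_1 = 37.89 km; Σt_2 = 30.7 km; Σ(ρt)_1 = 103538.8; Σ(ρt)_2 = 88109 (in km·kg m⁻³).
e = (37.89 − 30.7) − (103538.8 − 88109) / 3400 = 2.65 km.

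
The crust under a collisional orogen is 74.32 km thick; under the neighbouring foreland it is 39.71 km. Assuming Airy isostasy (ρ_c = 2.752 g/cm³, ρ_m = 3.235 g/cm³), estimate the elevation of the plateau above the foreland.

Excess crust Δ = 74.32 km − 39.71 km = 34.61 km, split between elevation h and root r with h + r = Δ.
Airy balance ρ_c h = (ρ_m − ρ_c) r gives r = h ρ_c/(ρ_m − ρ_c), so h (1 + ρ_c/(ρ_m − ρ_c)) = Δ, i.e. h = Δ (ρ_m − ρ_c)/ρ_m.
h = 34.61 km × 0.483/3.235 = 5.17 km.

5.17 km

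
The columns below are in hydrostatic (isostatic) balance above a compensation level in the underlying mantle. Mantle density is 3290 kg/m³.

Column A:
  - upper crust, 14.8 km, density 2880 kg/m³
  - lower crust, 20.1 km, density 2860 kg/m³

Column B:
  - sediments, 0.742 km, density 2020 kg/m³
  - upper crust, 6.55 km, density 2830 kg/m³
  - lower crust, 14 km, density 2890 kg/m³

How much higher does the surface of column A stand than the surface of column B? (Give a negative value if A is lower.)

1.57 km

For any compensation level in the mantle, the mantle terms cancel and isostasy reduces to e = (Σt_A − Σt_B) − (Σ(ρt)_A − Σ(ρt)_B) / ρ_m.
Σt_A = 34.9 km; Σt_B = 21.292 km; Σ(ρt)_A = 100110; Σ(ρt)_B = 60495.34 (in km·kg/m³).
e = (34.9 − 21.292) − (100110 − 60495.34) / 3290 = 1.57 km.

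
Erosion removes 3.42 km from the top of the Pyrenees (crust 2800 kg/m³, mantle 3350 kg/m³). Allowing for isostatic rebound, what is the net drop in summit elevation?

Rebound u = e ρ_c/ρ_m = 3.42 km × 2800/3350 = 2.859 km.
Net surface drop = e − u = 3.42 km − 2.859 km = e (ρ_m − ρ_c)/ρ_m = 0.561 km.

0.561 km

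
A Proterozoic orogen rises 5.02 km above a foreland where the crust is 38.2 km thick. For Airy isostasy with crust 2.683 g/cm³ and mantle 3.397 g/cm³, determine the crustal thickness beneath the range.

62.1 km

Root depth r = h ρ_c / (ρ_m − ρ_c) = 5.02 km × 2.683 / 0.714 = 18.86 km.
Total thickness = T + h + r = 38.2 km + 5.02 km + 18.86 km = 62.1 km.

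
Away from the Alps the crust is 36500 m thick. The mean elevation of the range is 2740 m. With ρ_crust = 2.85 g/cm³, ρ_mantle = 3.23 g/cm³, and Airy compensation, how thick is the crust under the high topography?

59800 m

Root depth r = h ρ_c / (ρ_m − ρ_c) = 2740 m × 2.85 / 0.38 = 20550 m.
Total thickness = T + h + r = 36500 m + 2740 m + 20550 m = 59800 m.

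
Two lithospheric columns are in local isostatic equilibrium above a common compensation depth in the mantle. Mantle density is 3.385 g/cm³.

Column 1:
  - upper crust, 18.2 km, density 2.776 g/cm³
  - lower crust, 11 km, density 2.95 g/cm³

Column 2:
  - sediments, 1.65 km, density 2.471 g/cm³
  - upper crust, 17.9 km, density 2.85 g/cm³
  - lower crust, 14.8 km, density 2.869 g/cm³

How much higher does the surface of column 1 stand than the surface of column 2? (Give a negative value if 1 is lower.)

−0.843 km

For any compensation level in the mantle, the mantle terms cancel and isostasy reduces to e = (Σt_1 − Σt_2) − (Σ(ρt)_1 − Σ(ρt)_2) / ρ_m.
Σt_1 = 29.2 km; Σt_2 = 34.35 km; Σ(ρt)_1 = 82.9732; Σ(ρt)_2 = 97.55335 (in km·g/cm³).
e = (29.2 − 34.35) − (82.9732 − 97.55335) / 3.385 = −0.843 km.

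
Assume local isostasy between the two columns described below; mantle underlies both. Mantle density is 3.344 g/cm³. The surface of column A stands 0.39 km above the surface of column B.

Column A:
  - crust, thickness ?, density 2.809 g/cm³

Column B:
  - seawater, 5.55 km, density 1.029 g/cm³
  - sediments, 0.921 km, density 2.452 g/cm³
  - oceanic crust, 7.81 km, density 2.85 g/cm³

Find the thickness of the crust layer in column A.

35.2 km

Take the compensation level at the base of the deeper column (depth z_c below the surface of column A) and equate Σ ρ_i t_i down to z_c; mantle fills any gap and the z_c terms cancel.
Column A: x×2.809 + (z_c − 0 − x)×3.344
Column B: 0.39×0 + 5.55×1.029 + 0.921×2.452 + 7.81×2.85 + (z_c − 0.39 − 14.281)×3.344
The z_c×3.344 term appears on both sides and cancels. Collect the known terms of each column as K = Σ(ρt)_known − 3.344 × (depth of known layers): K_A = 0 − 3.344×0 = 0; K_B = 30.227742 − 3.344×(0.39 + 14.281) = −18.832082.
Balance: K_A − x×(3.344 − 2.809) = K_B, so x = (K_A − K_B)/(3.344 − 2.809) = 18.8321/0.535 = 35.2 km.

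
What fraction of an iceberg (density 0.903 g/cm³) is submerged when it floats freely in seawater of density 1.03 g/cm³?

0.877

Submerged fraction = ρ_obj/ρ_fluid = 0.903/1.03 = 0.877.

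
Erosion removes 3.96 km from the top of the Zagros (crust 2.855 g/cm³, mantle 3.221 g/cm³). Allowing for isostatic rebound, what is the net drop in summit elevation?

Rebound u = e ρ_c/ρ_m = 3.96 km × 2.855/3.221 = 3.51 km.
Net surface drop = e − u = 3.96 km − 3.51 km = e (ρ_m − ρ_c)/ρ_m = 0.45 km.

0.45 km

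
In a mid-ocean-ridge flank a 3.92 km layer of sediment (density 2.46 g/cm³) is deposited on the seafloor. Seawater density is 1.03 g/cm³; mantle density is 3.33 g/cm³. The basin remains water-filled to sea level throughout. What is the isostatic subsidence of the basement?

2.44 km

Submarine loading: the sediment displaces seawater, and the subsidence is in turn flooded, so s (ρ_m − ρ_w) = t (ρ_sed − ρ_w).
s = 3.92 km × (2.46 − 1.03) / (3.33 − 1.03) = 2.44 km.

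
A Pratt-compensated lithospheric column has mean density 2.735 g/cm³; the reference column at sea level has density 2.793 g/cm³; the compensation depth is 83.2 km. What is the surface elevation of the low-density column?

ρ_ref D = ρ (D + h) → h = D (ρ_ref − ρ)/ρ.
h = 83.2 km × (2.793 − 2.735)/2.735 = 1.76 km.

1.76 km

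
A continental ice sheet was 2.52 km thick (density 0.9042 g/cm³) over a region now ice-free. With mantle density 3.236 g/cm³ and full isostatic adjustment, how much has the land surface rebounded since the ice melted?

Removing the load lets mantle flow back in; uplift u satisfies ρ_ice t = ρ_m u.
u = t ρ_ice/ρ_m = 2.52 km × 0.9042/3.236 = 0.704 km.

0.704 km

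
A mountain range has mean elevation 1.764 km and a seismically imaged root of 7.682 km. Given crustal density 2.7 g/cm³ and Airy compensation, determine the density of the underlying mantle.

3.32 g/cm³

Airy balance: ρ_c h = (ρ_m − ρ_c) r → ρ_m = ρ_c (1 + h/r).
ρ_m = 2.7 × (1 + 1.764 km/7.682 km) = 3.32 g/cm³.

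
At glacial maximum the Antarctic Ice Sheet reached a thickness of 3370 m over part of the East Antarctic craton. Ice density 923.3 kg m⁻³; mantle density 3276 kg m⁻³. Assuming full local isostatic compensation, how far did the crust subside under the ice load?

For local isostatic compensation: the ice load ρ_ice t is balanced by mantle displaced below, ρ_m s.
s = t ρ_ice / ρ_m = 3370 m × 923.3/3276 = 950 m.

950 m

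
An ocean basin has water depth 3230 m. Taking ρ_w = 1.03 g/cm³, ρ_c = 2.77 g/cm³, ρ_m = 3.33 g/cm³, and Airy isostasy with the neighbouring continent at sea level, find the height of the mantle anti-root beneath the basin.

In Airy isostatic equilibrium: replacing crust with seawater at the top is compensated by replacing crust with mantle at the base: d (ρ_c − ρ_w) = a (ρ_m − ρ_c).
a = d (ρ_c − ρ_w)/(ρ_m − ρ_c) = 3230 m × 1.74/0.56 = 10000 m.

10000 m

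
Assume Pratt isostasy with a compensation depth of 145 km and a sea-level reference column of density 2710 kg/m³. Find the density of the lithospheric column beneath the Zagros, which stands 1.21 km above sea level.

2690 kg/m³

Pratt balance: ρ_ref D = ρ (D + h).
ρ = ρ_ref D/(D + h) = 2710 × 145 km/(145 km + 1.21 km) = 2690 kg/m³.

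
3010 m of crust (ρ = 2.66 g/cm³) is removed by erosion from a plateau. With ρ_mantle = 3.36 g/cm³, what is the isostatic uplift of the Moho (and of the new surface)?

2380 m

Unloading: uplift u = e ρ_c/ρ_m = 3010 m × 2.66/3.36 = 2380 m.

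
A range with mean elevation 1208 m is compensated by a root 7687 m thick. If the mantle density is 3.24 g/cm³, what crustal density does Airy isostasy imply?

2.8 g/cm³

ρ_c h = (ρ_m − ρ_c) r → ρ_c (h + r) = ρ_m r → ρ_c = ρ_m r / (h + r).
ρ_c = 3.24 × 7687 m / (1208 m + 7687 m) = 2.8 g/cm³.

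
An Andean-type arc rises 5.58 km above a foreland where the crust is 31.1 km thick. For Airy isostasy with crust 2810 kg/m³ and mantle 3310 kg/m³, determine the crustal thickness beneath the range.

68 km

Root depth r = h ρ_c / (ρ_m − ρ_c) = 5.58 km × 2810 / 500 = 31.36 km.
Total thickness = T + h + r = 31.1 km + 5.58 km + 31.36 km = 68 km.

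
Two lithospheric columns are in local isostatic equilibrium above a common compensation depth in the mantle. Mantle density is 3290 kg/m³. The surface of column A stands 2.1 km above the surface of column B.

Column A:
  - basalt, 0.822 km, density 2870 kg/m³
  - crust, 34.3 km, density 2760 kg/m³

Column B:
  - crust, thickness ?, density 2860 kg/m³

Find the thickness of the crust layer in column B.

Take the compensation level at the base of the deeper column (depth z_c below the surface of column A) and equate Σ ρ_i t_i down to z_c; mantle fills any gap and the z_c terms cancel.
Column A: 0.822×2870 + 34.3×2760 + (z_c − 35.122)×3290
Column B: 2.1×0 + x×2860 + (z_c − 2.1 − 0 − x)×3290
The z_c×3290 term appears on both sides and cancels. Collect the known terms of each column as K = Σ(ρt)_known − 3290 × (depth of known layers): K_A = 97027.14 − 3290×35.122 = −18524.24; K_B = 0 − 3290×(2.1 + 0) = −6909.
Balance: K_A = K_B − x×(3290 − 2860), so x = (K_B − K_A)/(3290 − 2860) = 11615.2/430 = 27 km.

27 km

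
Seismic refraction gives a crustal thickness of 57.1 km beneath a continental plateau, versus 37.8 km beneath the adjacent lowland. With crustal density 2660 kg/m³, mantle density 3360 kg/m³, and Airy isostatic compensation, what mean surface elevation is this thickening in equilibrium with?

4.02 km

Excess crust Δ = 57.1 km − 37.8 km = 19.3 km, split between elevation h and root r with h + r = Δ.
Airy balance ρ_c h = (ρ_m − ρ_c) r gives r = h ρ_c/(ρ_m − ρ_c), so h (1 + ρ_c/(ρ_m − ρ_c)) = Δ, i.e. h = Δ (ρ_m − ρ_c)/ρ_m.
h = 19.3 km × 700/3360 = 4.02 km.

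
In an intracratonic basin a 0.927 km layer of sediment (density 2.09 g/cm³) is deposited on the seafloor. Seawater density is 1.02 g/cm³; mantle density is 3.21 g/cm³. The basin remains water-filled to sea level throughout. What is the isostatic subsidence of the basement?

Submarine loading: the sediment displaces seawater, and the subsidence is in turn flooded, so s (ρ_m − ρ_w) = t (ρ_sed − ρ_w).
s = 0.927 km × (2.09 − 1.02) / (3.21 − 1.02) = 0.453 km.

0.453 km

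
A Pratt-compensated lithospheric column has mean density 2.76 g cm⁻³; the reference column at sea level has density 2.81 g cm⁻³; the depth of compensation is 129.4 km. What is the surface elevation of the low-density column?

2.34 km

ρ_ref D = ρ (D + h) → h = D (ρ_ref − ρ)/ρ.
h = 129.4 km × (2.81 − 2.76)/2.76 = 2.34 km.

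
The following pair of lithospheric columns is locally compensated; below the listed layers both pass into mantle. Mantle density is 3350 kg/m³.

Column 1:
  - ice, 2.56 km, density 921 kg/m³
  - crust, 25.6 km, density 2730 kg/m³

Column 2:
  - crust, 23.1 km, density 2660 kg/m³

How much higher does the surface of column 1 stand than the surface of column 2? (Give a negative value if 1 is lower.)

For any compensation level in the mantle, the mantle terms cancel and isostasy reduces to e = (Σt_1 − Σt_2) − (Σ(ρt)_1 − Σ(ρt)_2) / ρ_m.
Σt_1 = 28.16 km; Σt_2 = 23.1 km; Σ(ρt)_1 = 72245.76; Σ(ρt)_2 = 61446 (in km·kg/m³).
e = (28.16 − 23.1) − (72245.76 − 61446) / 3350 = 1.84 km.

1.84 km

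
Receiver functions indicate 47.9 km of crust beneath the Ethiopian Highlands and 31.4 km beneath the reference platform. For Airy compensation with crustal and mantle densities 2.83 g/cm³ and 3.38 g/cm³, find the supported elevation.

Excess crust Δ = 47.9 km − 31.4 km = 16.5 km, split between elevation h and root r with h + r = Δ.
Airy balance ρ_c h = (ρ_m − ρ_c) r gives r = h ρ_c/(ρ_m − ρ_c), so h (1 + ρ_c/(ρ_m − ρ_c)) = Δ, i.e. h = Δ (ρ_m − ρ_c)/ρ_m.
h = 16.5 km × 0.55/3.38 = 2.68 km.

2.68 km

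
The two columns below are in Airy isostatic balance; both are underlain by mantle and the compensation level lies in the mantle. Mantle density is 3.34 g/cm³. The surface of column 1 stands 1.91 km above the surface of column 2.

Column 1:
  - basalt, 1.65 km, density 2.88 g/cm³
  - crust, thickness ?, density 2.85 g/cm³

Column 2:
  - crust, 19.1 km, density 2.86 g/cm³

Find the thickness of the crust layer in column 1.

Take the compensation level at the base of the deeper column (depth z_c below the surface of column 1) and equate Σ ρ_i t_i down to z_c; mantle fills any gap and the z_c terms cancel.
Column 1: 1.65×2.88 + x×2.85 + (z_c − 1.65 − x)×3.34
Column 2: 1.91×0 + 19.1×2.86 + (z_c − 1.91 − 19.1)×3.34
The z_c×3.34 term appears on both sides and cancels. Collect the known terms of each column as K = Σ(ρt)_known − 3.34 × (depth of known layers): K_1 = 4.752 − 3.34×1.65 = −0.759; K_2 = 54.626 − 3.34×(1.91 + 19.1) = −15.5474.
Balance: K_1 − x×(3.34 − 2.85) = K_2, so x = (K_1 − K_2)/(3.34 − 2.85) = 14.7884/0.49 = 30.2 km.

30.2 km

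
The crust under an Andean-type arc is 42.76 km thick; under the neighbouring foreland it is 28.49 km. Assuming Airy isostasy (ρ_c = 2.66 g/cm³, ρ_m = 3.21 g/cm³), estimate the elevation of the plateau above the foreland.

2.45 km

Excess crust Δ = 42.76 km − 28.49 km = 14.27 km, split between elevation h and root r with h + r = Δ.
Airy balance ρ_c h = (ρ_m − ρ_c) r gives r = h ρ_c/(ρ_m − ρ_c), so h (1 + ρ_c/(ρ_m − ρ_c)) = Δ, i.e. h = Δ (ρ_m − ρ_c)/ρ_m.
h = 14.27 km × 0.55/3.21 = 2.45 km.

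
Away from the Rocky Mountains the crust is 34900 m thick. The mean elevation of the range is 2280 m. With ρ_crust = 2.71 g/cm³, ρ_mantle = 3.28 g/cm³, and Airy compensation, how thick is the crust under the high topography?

Root depth r = h ρ_c / (ρ_m − ρ_c) = 2280 m × 2.71 / 0.57 = 10840 m.
Total thickness = T + h + r = 34900 m + 2280 m + 10840 m = 48000 m.

48000 m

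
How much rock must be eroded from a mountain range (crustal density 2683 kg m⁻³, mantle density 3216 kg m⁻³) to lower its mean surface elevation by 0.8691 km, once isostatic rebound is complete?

5.24 km

Net drop Δ = e − u = e − e ρ_c/ρ_m = e (ρ_m − ρ_c)/ρ_m.
e = Δ ρ_m/(ρ_m − ρ_c) = 0.8691 km × 3216/533 = 5.24 km.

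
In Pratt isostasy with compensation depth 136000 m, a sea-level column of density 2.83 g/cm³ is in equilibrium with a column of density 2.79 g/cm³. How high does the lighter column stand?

1950 m

ρ_ref D = ρ (D + h) → h = D (ρ_ref − ρ)/ρ.
h = 136000 m × (2.83 − 2.79)/2.79 = 1950 m.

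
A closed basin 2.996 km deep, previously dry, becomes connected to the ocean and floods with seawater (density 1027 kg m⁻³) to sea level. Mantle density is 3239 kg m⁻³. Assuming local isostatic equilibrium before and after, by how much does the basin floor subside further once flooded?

1.39 km

After flooding the water column is d + s deep. Its weight must equal the weight of mantle displaced by the extra subsidence s: (d + s) ρ_w = s ρ_m.
s = d ρ_w / (ρ_m − ρ_w) = 2.996 km × 1027/(3239 − 1027) = 1.39 km.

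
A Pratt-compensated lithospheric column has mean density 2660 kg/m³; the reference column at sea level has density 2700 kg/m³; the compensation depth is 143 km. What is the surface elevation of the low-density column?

2.15 km

ρ_ref D = ρ (D + h) → h = D (ρ_ref − ρ)/ρ.
h = 143 km × (2700 − 2660)/2660 = 2.15 km.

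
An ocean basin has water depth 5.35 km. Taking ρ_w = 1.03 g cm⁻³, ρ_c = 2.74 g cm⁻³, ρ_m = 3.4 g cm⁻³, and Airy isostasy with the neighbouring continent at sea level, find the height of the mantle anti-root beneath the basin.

13.9 km

In Airy isostatic equilibrium: replacing crust with seawater at the top is compensated by replacing crust with mantle at the base: d (ρ_c − ρ_w) = a (ρ_m − ρ_c).
a = d (ρ_c − ρ_w)/(ρ_m − ρ_c) = 5.35 km × 1.71/0.66 = 13.9 km.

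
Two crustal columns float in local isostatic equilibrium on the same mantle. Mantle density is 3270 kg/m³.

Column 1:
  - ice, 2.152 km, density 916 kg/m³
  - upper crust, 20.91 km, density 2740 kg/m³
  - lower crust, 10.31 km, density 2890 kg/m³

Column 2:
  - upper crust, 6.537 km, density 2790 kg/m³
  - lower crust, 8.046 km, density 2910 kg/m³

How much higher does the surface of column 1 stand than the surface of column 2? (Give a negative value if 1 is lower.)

4.29 km

For any compensation level in the mantle, the mantle terms cancel and isostasy reduces to e = (Σt_1 − Σt_2) − (Σ(ρt)_1 − Σ(ρt)_2) / ρ_m.
Σt_1 = 33.372 km; Σt_2 = 14.583 km; Σ(ρt)_1 = 89060.532; Σ(ρt)_2 = 41652.09 (in km·kg/m³).
e = (33.372 − 14.583) − (89060.532 − 41652.09) / 3270 = 4.29 km.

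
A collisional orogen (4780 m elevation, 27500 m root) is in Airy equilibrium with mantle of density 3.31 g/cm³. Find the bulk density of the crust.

ρ_c h = (ρ_m − ρ_c) r → ρ_c (h + r) = ρ_m r → ρ_c = ρ_m r / (h + r).
ρ_c = 3.31 × 27500 m / (4780 m + 27500 m) = 2.82 g/cm³.

2.82 g/cm³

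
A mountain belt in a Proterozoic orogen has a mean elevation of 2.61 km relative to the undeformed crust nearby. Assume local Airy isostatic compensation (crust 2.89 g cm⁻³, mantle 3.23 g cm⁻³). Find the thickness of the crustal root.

22.2 km

By Archimedes' principle applied to the lithosphere: the weight of the topography is balanced by the buoyancy of the root, ρ_c h = (ρ_m − ρ_c) r.
r = h · ρ_c / (ρ_m − ρ_c) = 2.61 km × 2.89 / (3.23 − 2.89) = 22.2 km.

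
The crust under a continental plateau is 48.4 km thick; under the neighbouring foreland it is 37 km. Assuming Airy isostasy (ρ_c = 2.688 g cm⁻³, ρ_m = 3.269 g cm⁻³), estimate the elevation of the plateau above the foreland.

Excess crust Δ = 48.4 km − 37 km = 11.4 km, split between elevation h and root r with h + r = Δ.
Airy balance ρ_c h = (ρ_m − ρ_c) r gives r = h ρ_c/(ρ_m − ρ_c), so h (1 + ρ_c/(ρ_m − ρ_c)) = Δ, i.e. h = Δ (ρ_m − ρ_c)/ρ_m.
h = 11.4 km × 0.581/3.269 = 2.03 km.

2.03 km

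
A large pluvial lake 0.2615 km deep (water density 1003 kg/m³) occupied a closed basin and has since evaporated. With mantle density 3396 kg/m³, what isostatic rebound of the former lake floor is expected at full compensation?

0.0772 km

u = d ρ_w/ρ_m = 0.2615 km × 1003/3396 = 0.0772 km.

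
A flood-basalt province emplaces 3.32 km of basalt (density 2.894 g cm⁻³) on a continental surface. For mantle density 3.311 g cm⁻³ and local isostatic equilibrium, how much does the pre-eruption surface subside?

Subaerial loading: s = t ρ_load / ρ_m.
s = 3.32 km × 2.894/3.311 = 2.9 km.

2.9 km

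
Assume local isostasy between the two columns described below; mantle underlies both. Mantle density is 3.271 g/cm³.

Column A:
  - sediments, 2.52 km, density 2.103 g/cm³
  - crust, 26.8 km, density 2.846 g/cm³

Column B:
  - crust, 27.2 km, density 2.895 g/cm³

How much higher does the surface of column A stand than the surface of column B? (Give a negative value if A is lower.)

For any compensation level in the mantle, the mantle terms cancel and isostasy reduces to e = (Σt_A − Σt_B) − (Σ(ρt)_A − Σ(ρt)_B) / ρ_m.
Σt_A = 29.32 km; Σt_B = 27.2 km; Σ(ρt)_A = 81.57236; Σ(ρt)_B = 78.744 (in km·g/cm³).
e = (29.32 − 27.2) − (81.57236 − 78.744) / 3.271 = 1.26 km.

1.26 km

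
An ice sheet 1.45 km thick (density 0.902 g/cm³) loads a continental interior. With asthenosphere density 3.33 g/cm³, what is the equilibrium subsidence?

0.393 km

Balancing pressure at the compensation depth: the ice load ρ_ice t is balanced by mantle displaced below, ρ_m s.
s = t ρ_ice / ρ_m = 1.45 km × 0.902/3.33 = 0.393 km.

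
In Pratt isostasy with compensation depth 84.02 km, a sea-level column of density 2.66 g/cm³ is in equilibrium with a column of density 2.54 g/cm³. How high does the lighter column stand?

ρ_ref D = ρ (D + h) → h = D (ρ_ref − ρ)/ρ.
h = 84.02 km × (2.66 − 2.54)/2.54 = 3.97 km.

3.97 km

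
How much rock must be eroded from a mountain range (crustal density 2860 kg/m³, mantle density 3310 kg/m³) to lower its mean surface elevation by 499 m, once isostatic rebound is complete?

Net drop Δ = e − u = e − e ρ_c/ρ_m = e (ρ_m − ρ_c)/ρ_m.
e = Δ ρ_m/(ρ_m − ρ_c) = 499 m × 3310/450 = 3670 m.

3670 m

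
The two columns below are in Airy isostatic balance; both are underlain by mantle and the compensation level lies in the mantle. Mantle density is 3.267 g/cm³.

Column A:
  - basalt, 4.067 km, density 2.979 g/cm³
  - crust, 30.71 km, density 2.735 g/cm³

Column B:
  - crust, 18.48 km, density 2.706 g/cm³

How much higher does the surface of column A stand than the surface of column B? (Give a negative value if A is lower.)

2.19 km

For any compensation level in the mantle, the mantle terms cancel and isostasy reduces to e = (Σt_A − Σt_B) − (Σ(ρt)_A − Σ(ρt)_B) / ρ_m.
Σt_A = 34.777 km; Σt_B = 18.48 km; Σ(ρt)_A = 96.107443; Σ(ρt)_B = 50.00688 (in km·g/cm³).
e = (34.777 − 18.48) − (96.107443 − 50.00688) / 3.267 = 2.19 km.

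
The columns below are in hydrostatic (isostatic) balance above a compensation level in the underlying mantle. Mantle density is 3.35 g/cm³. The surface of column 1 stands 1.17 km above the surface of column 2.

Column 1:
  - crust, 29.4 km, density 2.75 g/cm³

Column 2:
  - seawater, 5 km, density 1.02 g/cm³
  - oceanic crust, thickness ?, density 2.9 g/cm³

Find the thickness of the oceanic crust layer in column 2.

Take the compensation level at the base of the deeper column (depth z_c below the surface of column 1) and equate Σ ρ_i t_i down to z_c; mantle fills any gap and the z_c terms cancel.
Column 1: 29.4×2.75 + (z_c − 29.4)×3.35
Column 2: 1.17×0 + 5×1.02 + x×2.9 + (z_c − 1.17 − 5 − x)×3.35
The z_c×3.35 term appears on both sides and cancels. Collect the known terms of each column as K = Σ(ρt)_known − 3.35 × (depth of known layers): K_1 = 80.85 − 3.35×29.4 = −17.64; K_2 = 5.1 − 3.35×(1.17 + 5) = −15.5695.
Balance: K_1 = K_2 − x×(3.35 − 2.9), so x = (K_2 − K_1)/(3.35 − 2.9) = 2.0705/0.45 = 4.6 km.

4.6 km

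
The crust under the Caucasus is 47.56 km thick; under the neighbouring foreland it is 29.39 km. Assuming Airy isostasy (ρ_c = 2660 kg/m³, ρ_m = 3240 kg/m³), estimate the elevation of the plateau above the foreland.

Excess crust Δ = 47.56 km − 29.39 km = 18.17 km, split between elevation h and root r with h + r = Δ.
Airy balance ρ_c h = (ρ_m − ρ_c) r gives r = h ρ_c/(ρ_m − ρ_c), so h (1 + ρ_c/(ρ_m − ρ_c)) = Δ, i.e. h = Δ (ρ_m − ρ_c)/ρ_m.
h = 18.17 km × 580/3240 = 3.25 km.

3.25 km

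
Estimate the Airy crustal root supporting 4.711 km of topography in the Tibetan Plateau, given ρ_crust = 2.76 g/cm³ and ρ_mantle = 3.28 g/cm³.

25 km

Balancing pressure at the compensation depth: the weight of the topography is balanced by the buoyancy of the root, ρ_c h = (ρ_m − ρ_c) r.
r = h · ρ_c / (ρ_m − ρ_c) = 4.711 km × 2.76 / (3.28 − 2.76) = 25 km.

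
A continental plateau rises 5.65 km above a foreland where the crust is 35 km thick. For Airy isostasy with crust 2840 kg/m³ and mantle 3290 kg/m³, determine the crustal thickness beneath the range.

Root depth r = h ρ_c / (ρ_m − ρ_c) = 5.65 km × 2840 / 450 = 35.66 km.
Total thickness = T + h + r = 35 km + 5.65 km + 35.66 km = 76.3 km.

76.3 km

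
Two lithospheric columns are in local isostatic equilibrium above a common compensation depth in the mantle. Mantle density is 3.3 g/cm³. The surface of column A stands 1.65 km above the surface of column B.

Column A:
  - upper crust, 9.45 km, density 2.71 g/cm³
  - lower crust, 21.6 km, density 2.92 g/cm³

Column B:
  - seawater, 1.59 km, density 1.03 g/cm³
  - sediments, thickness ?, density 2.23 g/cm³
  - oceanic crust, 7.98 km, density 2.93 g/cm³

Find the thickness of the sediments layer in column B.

Take the compensation level at the base of the deeper column (depth z_c below the surface of column A) and equate Σ ρ_i t_i down to z_c; mantle fills any gap and the z_c terms cancel.
Column A: 9.45×2.71 + 21.6×2.92 + (z_c − 31.05)×3.3
Column B: 1.65×0 + 1.59×1.03 + x×2.23 + 7.98×2.93 + (z_c − 1.65 − 9.57 − x)×3.3
The z_c×3.3 term appears on both sides and cancels. Collect the known terms of each column as K = Σ(ρt)_known − 3.3 × (depth of known layers): K_A = 88.6815 − 3.3×31.05 = −13.7835; K_B = 25.0191 − 3.3×(1.65 + 9.57) = −12.0069.
Balance: K_A = K_B − x×(3.3 − 2.23), so x = (K_B − K_A)/(3.3 − 2.23) = 1.7766/1.07 = 1.66 km.

1.66 km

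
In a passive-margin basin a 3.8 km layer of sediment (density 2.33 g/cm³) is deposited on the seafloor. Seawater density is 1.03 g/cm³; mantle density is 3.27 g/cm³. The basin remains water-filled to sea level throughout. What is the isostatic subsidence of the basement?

2.21 km

Submarine loading: the sediment displaces seawater, and the subsidence is in turn flooded, so s (ρ_m − ρ_w) = t (ρ_sed − ρ_w).
s = 3.8 km × (2.33 − 1.03) / (3.27 − 1.03) = 2.21 km.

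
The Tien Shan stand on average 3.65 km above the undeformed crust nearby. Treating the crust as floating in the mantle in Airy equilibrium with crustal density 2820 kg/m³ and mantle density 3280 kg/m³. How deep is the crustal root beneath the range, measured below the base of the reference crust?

22.4 km

Equating mass per unit area of the two columns: the weight of the topography is balanced by the buoyancy of the root, ρ_c h = (ρ_m − ρ_c) r.
r = h · ρ_c / (ρ_m − ρ_c) = 3.65 km × 2820 / (3280 − 2820) = 22.4 km.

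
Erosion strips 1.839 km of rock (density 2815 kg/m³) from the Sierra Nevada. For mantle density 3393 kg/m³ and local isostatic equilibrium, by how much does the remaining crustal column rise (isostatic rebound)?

Unloading: uplift u = e ρ_c/ρ_m = 1.839 km × 2815/3393 = 1.53 km.

1.53 km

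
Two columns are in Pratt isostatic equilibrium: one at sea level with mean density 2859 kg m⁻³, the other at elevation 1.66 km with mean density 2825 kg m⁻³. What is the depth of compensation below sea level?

138 km

ρ_ref D = ρ (D + h) → D (ρ_ref − ρ) = ρ h.
D = ρ h/(ρ_ref − ρ) = 2825 × 1.66 km/(2859 − 2825) = 138 km.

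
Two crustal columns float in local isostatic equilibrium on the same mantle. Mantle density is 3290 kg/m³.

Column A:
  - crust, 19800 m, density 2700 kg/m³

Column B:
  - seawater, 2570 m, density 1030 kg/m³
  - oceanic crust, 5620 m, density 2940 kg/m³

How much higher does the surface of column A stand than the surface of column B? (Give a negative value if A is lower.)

For any compensation level in the mantle, the mantle terms cancel and isostasy reduces to e = (Σt_A − Σt_B) − (Σ(ρt)_A − Σ(ρt)_B) / ρ_m.
Σt_A = 19800 m; Σt_B = 8190 m; Σ(ρt)_A = 53460000; Σ(ρt)_B = 19169900 (in m·kg/m³).
e = (19800 − 8190) − (53460000 − 19169900) / 3290 = 1190 m.

1190 m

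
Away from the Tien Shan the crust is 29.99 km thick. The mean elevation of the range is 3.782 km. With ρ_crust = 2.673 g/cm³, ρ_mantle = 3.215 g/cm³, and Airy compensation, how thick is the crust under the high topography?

Root depth r = h ρ_c / (ρ_m − ρ_c) = 3.782 km × 2.673 / 0.542 = 18.65 km.
Total thickness = T + h + r = 29.99 km + 3.782 km + 18.65 km = 52.4 km.

52.4 km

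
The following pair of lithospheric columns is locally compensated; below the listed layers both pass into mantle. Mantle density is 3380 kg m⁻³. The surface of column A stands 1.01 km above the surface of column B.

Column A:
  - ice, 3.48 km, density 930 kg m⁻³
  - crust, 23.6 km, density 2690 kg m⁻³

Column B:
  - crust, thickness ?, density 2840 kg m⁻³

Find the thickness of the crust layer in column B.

Take the compensation level at the base of the deeper column (depth z_c below the surface of column A) and equate Σ ρ_i t_i down to z_c; mantle fills any gap and the z_c terms cancel.
Column A: 3.48×930 + 23.6×2690 + (z_c − 27.08)×3380
Column B: 1.01×0 + x×2840 + (z_c − 1.01 − 0 − x)×3380
The z_c×3380 term appears on both sides and cancels. Collect the known terms of each column as K = Σ(ρt)_known − 3380 × (depth of known layers): K_A = 66720.4 − 3380×27.08 = −24810; K_B = 0 − 3380×(1.01 + 0) = −3413.8.
Balance: K_A = K_B − x×(3380 − 2840), so x = (K_B − K_A)/(3380 − 2840) = 21396.2/540 = 39.6 km.

39.6 km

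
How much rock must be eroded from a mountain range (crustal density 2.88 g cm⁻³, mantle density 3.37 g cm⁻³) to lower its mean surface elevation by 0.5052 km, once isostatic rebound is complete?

Net drop Δ = e − u = e − e ρ_c/ρ_m = e (ρ_m − ρ_c)/ρ_m.
e = Δ ρ_m/(ρ_m − ρ_c) = 0.5052 km × 3.37/0.49 = 3.47 km.

3.47 km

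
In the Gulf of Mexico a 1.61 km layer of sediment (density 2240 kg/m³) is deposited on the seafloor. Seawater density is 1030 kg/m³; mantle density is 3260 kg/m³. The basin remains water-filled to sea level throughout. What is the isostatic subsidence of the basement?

0.874 km

Submarine loading: the sediment displaces seawater, and the subsidence is in turn flooded, so s (ρ_m − ρ_w) = t (ρ_sed − ρ_w).
s = 1.61 km × (2240 − 1030) / (3260 − 1030) = 0.874 km.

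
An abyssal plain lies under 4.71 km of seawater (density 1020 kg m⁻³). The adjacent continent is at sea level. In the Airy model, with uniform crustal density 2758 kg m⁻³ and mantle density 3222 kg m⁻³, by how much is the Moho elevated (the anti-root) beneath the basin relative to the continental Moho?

Isostatic balance requires: replacing crust with seawater at the top is compensated by replacing crust with mantle at the base: d (ρ_c − ρ_w) = a (ρ_m − ρ_c).
a = d (ρ_c − ρ_w)/(ρ_m − ρ_c) = 4.71 km × 1738/464 = 17.6 km.

17.6 km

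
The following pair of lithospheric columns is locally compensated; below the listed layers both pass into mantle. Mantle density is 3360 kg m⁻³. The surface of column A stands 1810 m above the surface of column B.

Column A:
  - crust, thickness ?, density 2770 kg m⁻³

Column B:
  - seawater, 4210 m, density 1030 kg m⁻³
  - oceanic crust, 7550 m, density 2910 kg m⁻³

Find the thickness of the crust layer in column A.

32700 m

Take the compensation level at the base of the deeper column (depth z_c below the surface of column A) and equate Σ ρ_i t_i down to z_c; mantle fills any gap and the z_c terms cancel.
Column A: x×2770 + (z_c − 0 − x)×3360
Column B: 1810×0 + 4210×1030 + 7550×2910 + (z_c − 1810 − 11760)×3360
The z_c×3360 term appears on both sides and cancels. Collect the known terms of each column as K = Σ(ρt)_known − 3360 × (depth of known layers): K_A = 0 − 3360×0 = 0; K_B = 26306800 − 3360×(1810 + 11760) = −19288400.
Balance: K_A − x×(3360 − 2770) = K_B, so x = (K_A − K_B)/(3360 − 2770) = 19288400/590 = 32700 m.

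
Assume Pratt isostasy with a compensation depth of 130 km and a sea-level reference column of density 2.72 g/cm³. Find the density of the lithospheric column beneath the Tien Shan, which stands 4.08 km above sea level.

Pratt balance: ρ_ref D = ρ (D + h).
ρ = ρ_ref D/(D + h) = 2.72 × 130 km/(130 km + 4.08 km) = 2.64 g/cm³.

2.64 g/cm³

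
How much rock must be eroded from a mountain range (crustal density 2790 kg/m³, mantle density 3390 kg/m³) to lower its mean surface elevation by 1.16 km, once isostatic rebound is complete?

6.55 km

Net drop Δ = e − u = e − e ρ_c/ρ_m = e (ρ_m − ρ_c)/ρ_m.
e = Δ ρ_m/(ρ_m − ρ_c) = 1.16 km × 3390/600 = 6.55 km.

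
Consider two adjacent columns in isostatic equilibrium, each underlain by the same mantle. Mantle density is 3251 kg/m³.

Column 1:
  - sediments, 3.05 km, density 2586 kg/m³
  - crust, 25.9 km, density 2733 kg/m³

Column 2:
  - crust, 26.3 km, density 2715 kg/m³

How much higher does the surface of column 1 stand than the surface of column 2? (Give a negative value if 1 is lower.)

0.415 km

For any compensation level in the mantle, the mantle terms cancel and isostasy reduces to e = (Σt_1 − Σt_2) − (Σ(ρt)_1 − Σ(ρt)_2) / ρ_m.
Σt_1 = 28.95 km; Σt_2 = 26.3 km; Σ(ρt)_1 = 78672; Σ(ρt)_2 = 71404.5 (in km·kg/m³).
e = (28.95 − 26.3) − (78672 − 71404.5) / 3251 = 0.415 km.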